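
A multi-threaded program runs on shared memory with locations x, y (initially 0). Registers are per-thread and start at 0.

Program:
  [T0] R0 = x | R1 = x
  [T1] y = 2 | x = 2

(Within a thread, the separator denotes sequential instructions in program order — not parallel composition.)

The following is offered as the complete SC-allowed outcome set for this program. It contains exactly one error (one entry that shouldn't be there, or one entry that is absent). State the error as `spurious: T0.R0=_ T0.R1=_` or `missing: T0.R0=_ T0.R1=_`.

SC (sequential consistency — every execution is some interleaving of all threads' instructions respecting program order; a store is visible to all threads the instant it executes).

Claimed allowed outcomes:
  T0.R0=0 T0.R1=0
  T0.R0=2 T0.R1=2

missing: T0.R0=0 T0.R1=2

outcome vector order: (T0.R0,T0.R1)
[SC] allowed = {(0,0), (0,2), (2,2)}
SC∖claimed = {(0,2)}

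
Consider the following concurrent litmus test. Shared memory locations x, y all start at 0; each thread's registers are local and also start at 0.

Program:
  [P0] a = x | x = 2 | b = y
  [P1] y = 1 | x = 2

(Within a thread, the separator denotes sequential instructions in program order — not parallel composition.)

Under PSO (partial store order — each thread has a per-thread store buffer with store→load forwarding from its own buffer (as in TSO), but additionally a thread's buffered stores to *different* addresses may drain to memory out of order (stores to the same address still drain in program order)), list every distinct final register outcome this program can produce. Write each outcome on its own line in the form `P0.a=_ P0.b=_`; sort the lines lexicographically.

P0.a=0 P0.b=0
P0.a=0 P0.b=1
P0.a=2 P0.b=0
P0.a=2 P0.b=1

outcome vector order: (P0.a,P0.b)
|PSO outcomes| = 4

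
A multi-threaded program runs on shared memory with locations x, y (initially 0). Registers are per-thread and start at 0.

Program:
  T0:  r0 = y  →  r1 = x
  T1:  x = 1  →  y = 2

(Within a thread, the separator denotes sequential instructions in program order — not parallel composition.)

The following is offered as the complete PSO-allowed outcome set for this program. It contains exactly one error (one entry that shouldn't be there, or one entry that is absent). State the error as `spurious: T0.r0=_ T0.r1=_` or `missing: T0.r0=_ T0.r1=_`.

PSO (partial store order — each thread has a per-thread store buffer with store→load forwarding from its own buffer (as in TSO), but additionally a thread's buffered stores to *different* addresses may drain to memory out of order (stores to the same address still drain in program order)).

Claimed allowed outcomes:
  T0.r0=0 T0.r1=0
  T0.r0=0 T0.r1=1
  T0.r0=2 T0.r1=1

outcome vector order: (T0.r0,T0.r1)
under PSO → 0/0 0/1 2/0 2/1
PSO∖claimed = {2/0}

missing: T0.r0=2 T0.r1=0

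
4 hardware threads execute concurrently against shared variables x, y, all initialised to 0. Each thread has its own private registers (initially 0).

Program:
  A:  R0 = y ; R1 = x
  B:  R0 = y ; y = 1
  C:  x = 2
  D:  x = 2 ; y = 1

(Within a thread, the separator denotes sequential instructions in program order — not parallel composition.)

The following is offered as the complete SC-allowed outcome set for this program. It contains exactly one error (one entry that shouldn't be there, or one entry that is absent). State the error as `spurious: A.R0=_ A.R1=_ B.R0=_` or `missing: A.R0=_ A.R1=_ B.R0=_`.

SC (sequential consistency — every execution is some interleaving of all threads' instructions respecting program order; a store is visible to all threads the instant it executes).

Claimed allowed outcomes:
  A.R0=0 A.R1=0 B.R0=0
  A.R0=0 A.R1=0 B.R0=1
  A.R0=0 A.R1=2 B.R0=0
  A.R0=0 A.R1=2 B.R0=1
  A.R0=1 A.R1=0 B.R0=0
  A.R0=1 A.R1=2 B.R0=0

missing: A.R0=1 A.R1=2 B.R0=1

outcome vector order: (A.R0,A.R1,B.R0)
under SC → 0/0/0 0/0/1 0/2/0 0/2/1 1/0/0 1/2/0 1/2/1
SC∖claimed = {1/2/1}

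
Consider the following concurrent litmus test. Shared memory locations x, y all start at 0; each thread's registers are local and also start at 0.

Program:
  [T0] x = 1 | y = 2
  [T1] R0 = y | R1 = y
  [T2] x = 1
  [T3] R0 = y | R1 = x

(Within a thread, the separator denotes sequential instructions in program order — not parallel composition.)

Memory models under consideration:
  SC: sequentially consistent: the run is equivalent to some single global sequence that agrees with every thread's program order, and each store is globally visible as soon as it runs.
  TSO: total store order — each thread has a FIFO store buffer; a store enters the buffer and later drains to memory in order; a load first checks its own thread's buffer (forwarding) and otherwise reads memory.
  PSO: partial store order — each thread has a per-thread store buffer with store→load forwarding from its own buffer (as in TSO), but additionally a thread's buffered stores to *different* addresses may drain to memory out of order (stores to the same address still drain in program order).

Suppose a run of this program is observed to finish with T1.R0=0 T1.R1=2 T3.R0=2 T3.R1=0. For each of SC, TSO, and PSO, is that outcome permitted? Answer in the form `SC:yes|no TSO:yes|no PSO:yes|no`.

SC:no TSO:no PSO:yes

outcome vector order: (T1.R0,T1.R1,T3.R0,T3.R1)
SC (9): 0/0/0/0; 0/0/0/1; 0/0/2/1; 0/2/0/0; 0/2/0/1; 0/2/2/1; 2/2/0/0; 2/2/0/1; 2/2/2/1
TSO (9): 0/0/0/0; 0/0/0/1; 0/0/2/1; 0/2/0/0; 0/2/0/1; 0/2/2/1; 2/2/0/0; 2/2/0/1; 2/2/2/1
PSO (12): 0/0/0/0; 0/0/0/1; 0/0/2/0; 0/0/2/1; 0/2/0/0; 0/2/0/1; 0/2/2/0; 0/2/2/1; 2/2/0/0; 2/2/0/1; 2/2/2/0; 2/2/2/1
target 0/2/2/0 ∈ {PSO}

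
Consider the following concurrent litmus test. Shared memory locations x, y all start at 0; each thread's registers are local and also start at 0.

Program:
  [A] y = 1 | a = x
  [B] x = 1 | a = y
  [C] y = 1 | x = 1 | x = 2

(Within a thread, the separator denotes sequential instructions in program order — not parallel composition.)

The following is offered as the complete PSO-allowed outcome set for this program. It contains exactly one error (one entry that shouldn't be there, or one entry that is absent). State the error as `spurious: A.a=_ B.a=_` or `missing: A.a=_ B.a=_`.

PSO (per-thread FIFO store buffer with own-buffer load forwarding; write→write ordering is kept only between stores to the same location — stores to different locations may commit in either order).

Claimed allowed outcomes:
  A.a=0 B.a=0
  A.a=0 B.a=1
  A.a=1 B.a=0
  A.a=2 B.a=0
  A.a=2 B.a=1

missing: A.a=1 B.a=1

outcome vector order: (A.a,B.a)
[PSO] allowed = {0/0 0/1 1/0 1/1 2/0 2/1}
PSO∖claimed = {1/1}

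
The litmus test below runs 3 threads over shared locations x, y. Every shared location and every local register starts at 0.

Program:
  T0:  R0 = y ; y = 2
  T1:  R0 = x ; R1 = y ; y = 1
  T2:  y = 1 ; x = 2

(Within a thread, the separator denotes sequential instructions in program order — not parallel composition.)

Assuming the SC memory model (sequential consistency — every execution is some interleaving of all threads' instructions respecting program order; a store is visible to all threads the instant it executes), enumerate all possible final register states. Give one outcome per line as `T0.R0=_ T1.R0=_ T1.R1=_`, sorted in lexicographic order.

outcome vector order: (T0.R0,T1.R0,T1.R1)
|SC outcomes| = 10

T0.R0=0 T1.R0=0 T1.R1=0
T0.R0=0 T1.R0=0 T1.R1=1
T0.R0=0 T1.R0=0 T1.R1=2
T0.R0=0 T1.R0=2 T1.R1=1
T0.R0=0 T1.R0=2 T1.R1=2
T0.R0=1 T1.R0=0 T1.R1=0
T0.R0=1 T1.R0=0 T1.R1=1
T0.R0=1 T1.R0=0 T1.R1=2
T0.R0=1 T1.R0=2 T1.R1=1
T0.R0=1 T1.R0=2 T1.R1=2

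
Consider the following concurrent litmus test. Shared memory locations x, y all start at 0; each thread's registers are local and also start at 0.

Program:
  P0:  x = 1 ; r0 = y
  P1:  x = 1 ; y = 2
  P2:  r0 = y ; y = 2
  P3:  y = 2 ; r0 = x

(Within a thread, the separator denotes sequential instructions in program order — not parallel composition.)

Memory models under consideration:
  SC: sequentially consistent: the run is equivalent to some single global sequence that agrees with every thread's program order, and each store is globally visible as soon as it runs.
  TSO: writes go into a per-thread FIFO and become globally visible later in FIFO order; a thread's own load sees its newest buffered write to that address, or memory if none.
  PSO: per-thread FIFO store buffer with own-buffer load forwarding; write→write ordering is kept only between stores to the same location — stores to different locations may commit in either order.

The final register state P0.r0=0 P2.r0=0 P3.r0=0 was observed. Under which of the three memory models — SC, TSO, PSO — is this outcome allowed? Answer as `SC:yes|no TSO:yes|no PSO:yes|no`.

outcome vector order: (P0.r0,P2.r0,P3.r0)
under SC → 0/0/1 0/2/1 2/0/0 2/0/1 2/2/0 2/2/1
under TSO → 0/0/0 0/0/1 0/2/0 0/2/1 2/0/0 2/0/1 2/2/0 2/2/1
under PSO → 0/0/0 0/0/1 0/2/0 0/2/1 2/0/0 2/0/1 2/2/0 2/2/1
target 0/0/0 ∈ {TSO,PSO}

SC:no TSO:yes PSO:yes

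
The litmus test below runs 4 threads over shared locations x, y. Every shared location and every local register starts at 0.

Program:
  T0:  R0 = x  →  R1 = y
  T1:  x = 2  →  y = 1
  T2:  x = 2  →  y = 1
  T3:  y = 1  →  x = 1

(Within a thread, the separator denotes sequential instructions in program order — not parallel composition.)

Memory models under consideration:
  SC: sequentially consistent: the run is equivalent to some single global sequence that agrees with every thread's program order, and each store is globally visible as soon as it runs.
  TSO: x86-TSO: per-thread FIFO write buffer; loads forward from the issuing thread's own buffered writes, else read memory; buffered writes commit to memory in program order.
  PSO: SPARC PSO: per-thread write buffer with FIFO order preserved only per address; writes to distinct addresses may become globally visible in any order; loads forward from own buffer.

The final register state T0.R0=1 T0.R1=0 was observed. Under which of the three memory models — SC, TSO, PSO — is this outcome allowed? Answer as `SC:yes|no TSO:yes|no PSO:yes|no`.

outcome vector order: (T0.R0,T0.R1)
SC: 5 outcomes — {(0,0), (0,1), (1,1), (2,0), (2,1)}
TSO: 5 outcomes — {(0,0), (0,1), (1,1), (2,0), (2,1)}
PSO: 6 outcomes — {(0,0), (0,1), (1,0), (1,1), (2,0), (2,1)}
target (1,0) ∈ {PSO}

SC:no TSO:no PSO:yes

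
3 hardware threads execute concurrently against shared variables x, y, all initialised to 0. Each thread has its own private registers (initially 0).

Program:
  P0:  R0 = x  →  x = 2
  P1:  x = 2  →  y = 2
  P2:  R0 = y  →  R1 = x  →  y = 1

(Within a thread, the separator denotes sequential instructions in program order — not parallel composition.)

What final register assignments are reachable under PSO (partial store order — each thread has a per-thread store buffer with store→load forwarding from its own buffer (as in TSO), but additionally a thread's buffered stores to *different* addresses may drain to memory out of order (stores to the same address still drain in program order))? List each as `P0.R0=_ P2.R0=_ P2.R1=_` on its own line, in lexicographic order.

outcome vector order: (P0.R0,P2.R0,P2.R1)
|PSO outcomes| = 8

P0.R0=0 P2.R0=0 P2.R1=0
P0.R0=0 P2.R0=0 P2.R1=2
P0.R0=0 P2.R0=2 P2.R1=0
P0.R0=0 P2.R0=2 P2.R1=2
P0.R0=2 P2.R0=0 P2.R1=0
P0.R0=2 P2.R0=0 P2.R1=2
P0.R0=2 P2.R0=2 P2.R1=0
P0.R0=2 P2.R0=2 P2.R1=2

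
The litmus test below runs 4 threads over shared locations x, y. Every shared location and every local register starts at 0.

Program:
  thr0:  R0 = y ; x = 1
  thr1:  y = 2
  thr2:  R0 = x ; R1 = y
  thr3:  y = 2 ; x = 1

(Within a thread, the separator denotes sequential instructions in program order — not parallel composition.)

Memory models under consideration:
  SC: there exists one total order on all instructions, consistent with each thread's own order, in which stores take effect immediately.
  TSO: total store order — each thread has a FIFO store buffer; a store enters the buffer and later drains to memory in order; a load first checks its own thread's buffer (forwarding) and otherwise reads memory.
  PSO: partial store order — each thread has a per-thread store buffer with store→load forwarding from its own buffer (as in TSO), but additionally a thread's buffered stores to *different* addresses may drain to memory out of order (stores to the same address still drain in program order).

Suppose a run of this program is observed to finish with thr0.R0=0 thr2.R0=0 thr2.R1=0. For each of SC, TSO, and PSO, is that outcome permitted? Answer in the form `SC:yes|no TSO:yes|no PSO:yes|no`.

SC:yes TSO:yes PSO:yes

outcome vector order: (thr0.R0,thr2.R0,thr2.R1)
SC: 7 outcomes — {(0,0,0) (0,0,2) (0,1,0) (0,1,2) (2,0,0) (2,0,2) (2,1,2)}
TSO: 7 outcomes — {(0,0,0) (0,0,2) (0,1,0) (0,1,2) (2,0,0) (2,0,2) (2,1,2)}
PSO: 8 outcomes — {(0,0,0) (0,0,2) (0,1,0) (0,1,2) (2,0,0) (2,0,2) (2,1,0) (2,1,2)}
target (0,0,0) ∈ {SC,TSO,PSO}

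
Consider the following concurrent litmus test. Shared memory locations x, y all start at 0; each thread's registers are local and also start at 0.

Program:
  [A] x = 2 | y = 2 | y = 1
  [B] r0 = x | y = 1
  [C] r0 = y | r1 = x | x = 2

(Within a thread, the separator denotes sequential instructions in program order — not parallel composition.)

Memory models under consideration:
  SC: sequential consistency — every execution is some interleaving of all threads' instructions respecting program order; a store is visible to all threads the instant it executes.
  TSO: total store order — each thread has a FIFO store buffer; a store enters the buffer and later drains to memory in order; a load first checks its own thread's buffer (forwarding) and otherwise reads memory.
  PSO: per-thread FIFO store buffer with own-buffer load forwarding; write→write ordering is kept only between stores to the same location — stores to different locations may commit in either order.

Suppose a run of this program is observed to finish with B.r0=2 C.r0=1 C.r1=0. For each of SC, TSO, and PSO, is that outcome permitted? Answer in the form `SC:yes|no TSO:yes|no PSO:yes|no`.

SC:no TSO:no PSO:yes

outcome vector order: (B.r0,C.r0,C.r1)
[SC] allowed = {<0 0 0>; <0 0 2>; <0 1 0>; <0 1 2>; <0 2 2>; <2 0 0>; <2 0 2>; <2 1 2>; <2 2 2>}
[TSO] allowed = {<0 0 0>; <0 0 2>; <0 1 0>; <0 1 2>; <0 2 2>; <2 0 0>; <2 0 2>; <2 1 2>; <2 2 2>}
[PSO] allowed = {<0 0 0>; <0 0 2>; <0 1 0>; <0 1 2>; <0 2 0>; <0 2 2>; <2 0 0>; <2 0 2>; <2 1 0>; <2 1 2>; <2 2 0>; <2 2 2>}
target <2 1 0> ∈ {PSO}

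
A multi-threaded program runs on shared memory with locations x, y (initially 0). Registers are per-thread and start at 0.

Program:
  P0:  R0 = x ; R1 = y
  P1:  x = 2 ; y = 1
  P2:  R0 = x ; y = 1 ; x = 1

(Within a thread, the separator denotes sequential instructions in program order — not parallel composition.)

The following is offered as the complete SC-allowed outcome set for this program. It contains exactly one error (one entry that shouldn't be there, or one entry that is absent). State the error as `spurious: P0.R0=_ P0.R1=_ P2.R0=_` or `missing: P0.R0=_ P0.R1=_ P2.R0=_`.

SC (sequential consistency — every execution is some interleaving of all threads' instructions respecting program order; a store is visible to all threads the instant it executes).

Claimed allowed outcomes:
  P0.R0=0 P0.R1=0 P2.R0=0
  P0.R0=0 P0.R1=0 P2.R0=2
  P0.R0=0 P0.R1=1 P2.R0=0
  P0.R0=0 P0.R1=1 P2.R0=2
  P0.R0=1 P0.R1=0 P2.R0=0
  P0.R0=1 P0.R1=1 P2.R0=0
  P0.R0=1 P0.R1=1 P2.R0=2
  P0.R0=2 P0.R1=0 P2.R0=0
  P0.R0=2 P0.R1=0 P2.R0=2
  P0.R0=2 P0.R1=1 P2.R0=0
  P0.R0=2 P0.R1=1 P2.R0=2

outcome vector order: (P0.R0,P0.R1,P2.R0)
under SC → 000; 002; 010; 012; 110; 112; 200; 202; 210; 212
claimed∖SC = {100}

spurious: P0.R0=1 P0.R1=0 P2.R0=0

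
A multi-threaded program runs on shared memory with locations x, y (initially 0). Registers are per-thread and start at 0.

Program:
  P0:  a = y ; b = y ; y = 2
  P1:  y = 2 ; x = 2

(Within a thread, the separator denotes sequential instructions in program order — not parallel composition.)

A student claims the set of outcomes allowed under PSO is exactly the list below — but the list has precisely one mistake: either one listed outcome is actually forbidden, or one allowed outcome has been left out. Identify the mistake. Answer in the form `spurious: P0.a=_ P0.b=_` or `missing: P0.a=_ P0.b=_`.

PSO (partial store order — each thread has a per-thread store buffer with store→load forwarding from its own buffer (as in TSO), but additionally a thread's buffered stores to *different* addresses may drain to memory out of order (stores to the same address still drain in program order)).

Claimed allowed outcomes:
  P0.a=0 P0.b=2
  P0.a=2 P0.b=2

outcome vector order: (P0.a,P0.b)
under PSO → 0/0; 0/2; 2/2
PSO∖claimed = {0/0}

missing: P0.a=0 P0.b=0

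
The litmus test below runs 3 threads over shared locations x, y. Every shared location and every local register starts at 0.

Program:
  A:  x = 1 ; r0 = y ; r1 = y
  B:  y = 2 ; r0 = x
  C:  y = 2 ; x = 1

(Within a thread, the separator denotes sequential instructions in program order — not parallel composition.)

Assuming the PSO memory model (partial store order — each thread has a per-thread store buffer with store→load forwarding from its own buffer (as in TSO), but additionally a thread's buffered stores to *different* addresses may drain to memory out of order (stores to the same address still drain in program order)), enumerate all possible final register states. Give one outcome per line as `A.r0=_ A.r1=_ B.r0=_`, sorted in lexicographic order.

A.r0=0 A.r1=0 B.r0=0
A.r0=0 A.r1=0 B.r0=1
A.r0=0 A.r1=2 B.r0=0
A.r0=0 A.r1=2 B.r0=1
A.r0=2 A.r1=2 B.r0=0
A.r0=2 A.r1=2 B.r0=1

outcome vector order: (A.r0,A.r1,B.r0)
|PSO outcomes| = 6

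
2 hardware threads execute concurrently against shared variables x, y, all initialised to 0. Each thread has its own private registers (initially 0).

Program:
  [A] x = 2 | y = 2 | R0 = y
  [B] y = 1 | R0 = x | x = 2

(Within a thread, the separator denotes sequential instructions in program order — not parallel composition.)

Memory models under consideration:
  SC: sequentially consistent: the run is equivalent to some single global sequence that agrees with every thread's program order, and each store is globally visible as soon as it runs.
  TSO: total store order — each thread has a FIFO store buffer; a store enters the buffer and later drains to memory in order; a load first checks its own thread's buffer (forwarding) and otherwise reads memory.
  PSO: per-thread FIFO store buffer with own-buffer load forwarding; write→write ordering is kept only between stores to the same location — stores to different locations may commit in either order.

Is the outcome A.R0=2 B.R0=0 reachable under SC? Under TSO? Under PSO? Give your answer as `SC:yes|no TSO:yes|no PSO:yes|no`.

outcome vector order: (A.R0,B.R0)
SC: 3 outcomes — {(1,2), (2,0), (2,2)}
TSO: 4 outcomes — {(1,0), (1,2), (2,0), (2,2)}
PSO: 4 outcomes — {(1,0), (1,2), (2,0), (2,2)}
target (2,0) ∈ {SC,TSO,PSO}

SC:yes TSO:yes PSO:yes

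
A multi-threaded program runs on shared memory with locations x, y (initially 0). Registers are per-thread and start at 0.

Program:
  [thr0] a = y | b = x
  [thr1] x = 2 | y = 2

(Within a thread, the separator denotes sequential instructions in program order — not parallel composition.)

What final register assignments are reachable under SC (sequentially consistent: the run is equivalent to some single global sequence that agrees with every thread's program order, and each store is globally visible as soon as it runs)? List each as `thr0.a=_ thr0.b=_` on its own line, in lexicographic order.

thr0.a=0 thr0.b=0
thr0.a=0 thr0.b=2
thr0.a=2 thr0.b=2

outcome vector order: (thr0.a,thr0.b)
|SC outcomes| = 3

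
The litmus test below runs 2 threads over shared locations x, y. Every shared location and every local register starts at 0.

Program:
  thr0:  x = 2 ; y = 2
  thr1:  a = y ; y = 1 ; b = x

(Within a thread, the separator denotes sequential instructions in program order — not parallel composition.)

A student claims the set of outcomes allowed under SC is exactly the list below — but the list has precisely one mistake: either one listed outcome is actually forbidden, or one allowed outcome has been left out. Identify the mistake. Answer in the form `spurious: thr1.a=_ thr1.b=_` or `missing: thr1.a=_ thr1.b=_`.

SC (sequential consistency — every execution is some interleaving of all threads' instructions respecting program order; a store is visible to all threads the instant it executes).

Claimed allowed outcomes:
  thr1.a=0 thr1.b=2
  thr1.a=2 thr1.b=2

outcome vector order: (thr1.a,thr1.b)
SC: 3 outcomes — {0/0 0/2 2/2}
SC∖claimed = {0/0}

missing: thr1.a=0 thr1.b=0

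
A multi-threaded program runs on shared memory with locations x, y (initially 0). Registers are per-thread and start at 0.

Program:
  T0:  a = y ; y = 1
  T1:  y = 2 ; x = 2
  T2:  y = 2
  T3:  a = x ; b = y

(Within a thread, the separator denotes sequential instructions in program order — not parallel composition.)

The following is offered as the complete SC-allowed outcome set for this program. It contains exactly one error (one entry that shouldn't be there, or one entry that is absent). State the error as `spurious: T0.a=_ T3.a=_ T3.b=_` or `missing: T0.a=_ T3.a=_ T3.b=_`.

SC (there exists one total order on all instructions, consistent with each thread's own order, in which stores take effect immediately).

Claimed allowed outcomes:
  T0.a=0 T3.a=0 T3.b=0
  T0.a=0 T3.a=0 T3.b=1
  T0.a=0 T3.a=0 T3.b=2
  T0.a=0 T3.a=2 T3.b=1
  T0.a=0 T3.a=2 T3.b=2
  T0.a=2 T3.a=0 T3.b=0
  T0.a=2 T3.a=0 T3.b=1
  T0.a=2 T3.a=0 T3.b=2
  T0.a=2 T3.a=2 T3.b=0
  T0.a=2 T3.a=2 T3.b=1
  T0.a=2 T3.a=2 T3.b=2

outcome vector order: (T0.a,T3.a,T3.b)
SC (10): 000, 001, 002, 021, 022, 200, 201, 202, 221, 222
claimed∖SC = {220}

spurious: T0.a=2 T3.a=2 T3.b=0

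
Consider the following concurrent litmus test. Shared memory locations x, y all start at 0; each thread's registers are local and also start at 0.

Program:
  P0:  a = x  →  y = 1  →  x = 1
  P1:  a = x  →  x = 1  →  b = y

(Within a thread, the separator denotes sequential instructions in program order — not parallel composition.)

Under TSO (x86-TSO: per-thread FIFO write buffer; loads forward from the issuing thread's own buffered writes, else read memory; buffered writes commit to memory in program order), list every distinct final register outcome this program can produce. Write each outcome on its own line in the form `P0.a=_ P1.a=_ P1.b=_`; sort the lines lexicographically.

P0.a=0 P1.a=0 P1.b=0
P0.a=0 P1.a=0 P1.b=1
P0.a=0 P1.a=1 P1.b=1
P0.a=1 P1.a=0 P1.b=0
P0.a=1 P1.a=0 P1.b=1

outcome vector order: (P0.a,P1.a,P1.b)
|TSO outcomes| = 5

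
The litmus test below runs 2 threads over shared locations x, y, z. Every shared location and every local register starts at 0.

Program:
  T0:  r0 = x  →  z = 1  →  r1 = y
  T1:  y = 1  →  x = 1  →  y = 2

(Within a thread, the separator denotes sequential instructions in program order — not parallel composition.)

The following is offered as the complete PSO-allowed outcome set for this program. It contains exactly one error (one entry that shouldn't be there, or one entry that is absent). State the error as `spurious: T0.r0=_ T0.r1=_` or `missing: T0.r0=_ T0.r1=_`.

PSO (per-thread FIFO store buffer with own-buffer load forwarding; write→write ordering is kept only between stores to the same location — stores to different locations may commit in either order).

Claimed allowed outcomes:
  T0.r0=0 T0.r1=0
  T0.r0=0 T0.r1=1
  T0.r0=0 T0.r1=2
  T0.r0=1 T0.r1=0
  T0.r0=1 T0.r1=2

missing: T0.r0=1 T0.r1=1

outcome vector order: (T0.r0,T0.r1)
[PSO] allowed = {0/0, 0/1, 0/2, 1/0, 1/1, 1/2}
PSO∖claimed = {1/1}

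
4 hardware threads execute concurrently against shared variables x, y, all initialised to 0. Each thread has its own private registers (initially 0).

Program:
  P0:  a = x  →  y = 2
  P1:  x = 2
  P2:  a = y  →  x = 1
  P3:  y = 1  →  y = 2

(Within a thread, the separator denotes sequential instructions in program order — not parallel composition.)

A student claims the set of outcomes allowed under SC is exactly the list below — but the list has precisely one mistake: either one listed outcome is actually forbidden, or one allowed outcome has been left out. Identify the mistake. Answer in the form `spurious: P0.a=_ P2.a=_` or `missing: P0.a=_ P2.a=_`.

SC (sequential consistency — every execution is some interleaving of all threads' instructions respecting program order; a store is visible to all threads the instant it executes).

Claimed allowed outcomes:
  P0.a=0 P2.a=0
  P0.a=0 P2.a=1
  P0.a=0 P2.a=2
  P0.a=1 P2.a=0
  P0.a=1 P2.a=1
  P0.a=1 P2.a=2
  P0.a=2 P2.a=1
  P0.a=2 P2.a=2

outcome vector order: (P0.a,P2.a)
SC (9): 0/0 0/1 0/2 1/0 1/1 1/2 2/0 2/1 2/2
SC∖claimed = {2/0}

missing: P0.a=2 P2.a=0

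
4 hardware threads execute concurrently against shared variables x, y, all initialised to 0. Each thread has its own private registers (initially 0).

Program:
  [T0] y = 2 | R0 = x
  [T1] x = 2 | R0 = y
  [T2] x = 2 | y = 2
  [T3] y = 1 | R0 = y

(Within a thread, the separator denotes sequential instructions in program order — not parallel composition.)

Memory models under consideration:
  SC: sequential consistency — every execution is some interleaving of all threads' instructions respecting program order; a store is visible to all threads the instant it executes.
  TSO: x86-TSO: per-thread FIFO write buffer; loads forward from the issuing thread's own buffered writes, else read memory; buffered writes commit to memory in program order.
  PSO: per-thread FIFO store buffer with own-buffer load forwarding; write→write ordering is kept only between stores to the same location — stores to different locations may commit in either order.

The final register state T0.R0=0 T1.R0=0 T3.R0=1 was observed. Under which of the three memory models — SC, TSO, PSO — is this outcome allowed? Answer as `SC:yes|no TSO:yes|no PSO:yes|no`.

SC:no TSO:yes PSO:yes

outcome vector order: (T0.R0,T1.R0,T3.R0)
SC: 10 outcomes — {011 012 021 022 201 202 211 212 221 222}
TSO: 12 outcomes — {001 002 011 012 021 022 201 202 211 212 221 222}
PSO: 12 outcomes — {001 002 011 012 021 022 201 202 211 212 221 222}
target 001 ∈ {TSO,PSO}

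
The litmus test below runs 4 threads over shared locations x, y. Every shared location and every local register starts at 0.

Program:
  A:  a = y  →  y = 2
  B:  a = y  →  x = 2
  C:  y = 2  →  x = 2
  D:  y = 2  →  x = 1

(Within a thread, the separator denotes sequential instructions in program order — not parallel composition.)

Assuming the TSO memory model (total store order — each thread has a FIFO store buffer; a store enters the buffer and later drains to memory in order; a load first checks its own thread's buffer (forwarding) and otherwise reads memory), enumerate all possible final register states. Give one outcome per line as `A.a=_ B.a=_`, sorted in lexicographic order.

outcome vector order: (A.a,B.a)
|TSO outcomes| = 4

A.a=0 B.a=0
A.a=0 B.a=2
A.a=2 B.a=0
A.a=2 B.a=2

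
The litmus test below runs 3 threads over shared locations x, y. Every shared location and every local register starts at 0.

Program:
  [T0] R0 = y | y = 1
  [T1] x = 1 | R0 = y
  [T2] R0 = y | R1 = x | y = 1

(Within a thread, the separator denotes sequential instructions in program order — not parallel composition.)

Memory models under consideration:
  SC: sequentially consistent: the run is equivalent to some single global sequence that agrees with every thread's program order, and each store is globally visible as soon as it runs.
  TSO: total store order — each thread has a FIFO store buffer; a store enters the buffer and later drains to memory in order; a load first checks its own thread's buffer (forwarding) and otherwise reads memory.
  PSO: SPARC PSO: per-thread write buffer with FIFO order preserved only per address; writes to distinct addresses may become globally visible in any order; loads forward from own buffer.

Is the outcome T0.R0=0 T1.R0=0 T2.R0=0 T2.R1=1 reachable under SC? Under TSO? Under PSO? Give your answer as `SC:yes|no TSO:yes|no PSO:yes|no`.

outcome vector order: (T0.R0,T1.R0,T2.R0,T2.R1)
SC: 11 outcomes — {0/0/0/0; 0/0/0/1; 0/0/1/1; 0/1/0/0; 0/1/0/1; 0/1/1/0; 0/1/1/1; 1/0/0/0; 1/0/0/1; 1/1/0/0; 1/1/0/1}
TSO: 12 outcomes — {0/0/0/0; 0/0/0/1; 0/0/1/0; 0/0/1/1; 0/1/0/0; 0/1/0/1; 0/1/1/0; 0/1/1/1; 1/0/0/0; 1/0/0/1; 1/1/0/0; 1/1/0/1}
PSO: 12 outcomes — {0/0/0/0; 0/0/0/1; 0/0/1/0; 0/0/1/1; 0/1/0/0; 0/1/0/1; 0/1/1/0; 0/1/1/1; 1/0/0/0; 1/0/0/1; 1/1/0/0; 1/1/0/1}
target 0/0/0/1 ∈ {SC,TSO,PSO}

SC:yes TSO:yes PSO:yes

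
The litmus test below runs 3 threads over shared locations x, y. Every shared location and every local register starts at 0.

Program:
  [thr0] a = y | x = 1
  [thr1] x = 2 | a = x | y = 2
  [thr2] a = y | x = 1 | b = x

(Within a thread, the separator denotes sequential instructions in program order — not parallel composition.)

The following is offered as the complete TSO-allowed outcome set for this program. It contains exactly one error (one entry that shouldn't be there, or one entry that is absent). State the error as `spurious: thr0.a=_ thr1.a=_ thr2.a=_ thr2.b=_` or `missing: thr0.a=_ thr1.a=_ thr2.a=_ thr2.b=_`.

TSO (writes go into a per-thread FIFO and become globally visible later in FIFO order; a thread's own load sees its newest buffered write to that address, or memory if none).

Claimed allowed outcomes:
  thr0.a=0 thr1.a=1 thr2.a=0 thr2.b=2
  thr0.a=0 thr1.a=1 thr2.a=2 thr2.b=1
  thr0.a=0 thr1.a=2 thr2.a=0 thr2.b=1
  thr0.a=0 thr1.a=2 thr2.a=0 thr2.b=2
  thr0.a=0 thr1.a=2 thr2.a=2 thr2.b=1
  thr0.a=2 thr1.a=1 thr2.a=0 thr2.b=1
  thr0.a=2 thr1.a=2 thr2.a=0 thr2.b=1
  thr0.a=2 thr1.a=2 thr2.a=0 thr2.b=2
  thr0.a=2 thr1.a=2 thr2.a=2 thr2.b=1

outcome vector order: (thr0.a,thr1.a,thr2.a,thr2.b)
[TSO] allowed = {<0 1 0 1> <0 1 0 2> <0 1 2 1> <0 2 0 1> <0 2 0 2> <0 2 2 1> <2 1 0 1> <2 2 0 1> <2 2 0 2> <2 2 2 1>}
TSO∖claimed = {<0 1 0 1>}

missing: thr0.a=0 thr1.a=1 thr2.a=0 thr2.b=1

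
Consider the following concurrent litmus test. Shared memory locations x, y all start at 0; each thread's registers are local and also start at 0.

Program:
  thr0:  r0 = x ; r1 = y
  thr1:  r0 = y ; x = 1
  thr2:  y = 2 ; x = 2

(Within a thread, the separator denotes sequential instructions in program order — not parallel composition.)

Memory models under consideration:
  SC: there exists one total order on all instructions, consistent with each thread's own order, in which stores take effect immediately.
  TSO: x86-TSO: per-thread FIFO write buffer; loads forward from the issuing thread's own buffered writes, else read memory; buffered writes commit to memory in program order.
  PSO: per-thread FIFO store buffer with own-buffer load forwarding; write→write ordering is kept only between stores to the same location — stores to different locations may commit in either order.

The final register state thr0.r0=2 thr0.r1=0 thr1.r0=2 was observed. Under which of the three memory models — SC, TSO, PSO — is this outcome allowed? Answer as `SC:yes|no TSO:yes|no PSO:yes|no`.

outcome vector order: (thr0.r0,thr0.r1,thr1.r0)
SC (9): 000; 002; 020; 022; 100; 120; 122; 220; 222
TSO (9): 000; 002; 020; 022; 100; 120; 122; 220; 222
PSO (11): 000; 002; 020; 022; 100; 120; 122; 200; 202; 220; 222
target 202 ∈ {PSO}

SC:no TSO:no PSO:yes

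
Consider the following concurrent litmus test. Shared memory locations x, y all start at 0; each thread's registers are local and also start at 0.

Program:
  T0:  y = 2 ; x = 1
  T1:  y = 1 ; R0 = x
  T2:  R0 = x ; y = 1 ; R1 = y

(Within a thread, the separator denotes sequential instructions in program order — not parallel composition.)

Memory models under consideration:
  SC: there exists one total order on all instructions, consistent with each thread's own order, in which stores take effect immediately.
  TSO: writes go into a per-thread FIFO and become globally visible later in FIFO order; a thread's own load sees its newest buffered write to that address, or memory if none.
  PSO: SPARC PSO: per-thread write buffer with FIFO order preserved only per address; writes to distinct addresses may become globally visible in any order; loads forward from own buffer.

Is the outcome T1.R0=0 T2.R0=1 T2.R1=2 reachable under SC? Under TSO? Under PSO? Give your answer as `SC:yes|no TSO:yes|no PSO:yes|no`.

outcome vector order: (T1.R0,T2.R0,T2.R1)
[SC] allowed = {<0 0 1>; <0 0 2>; <0 1 1>; <1 0 1>; <1 0 2>; <1 1 1>}
[TSO] allowed = {<0 0 1>; <0 0 2>; <0 1 1>; <1 0 1>; <1 0 2>; <1 1 1>}
[PSO] allowed = {<0 0 1>; <0 0 2>; <0 1 1>; <0 1 2>; <1 0 1>; <1 0 2>; <1 1 1>; <1 1 2>}
target <0 1 2> ∈ {PSO}

SC:no TSO:no PSO:yes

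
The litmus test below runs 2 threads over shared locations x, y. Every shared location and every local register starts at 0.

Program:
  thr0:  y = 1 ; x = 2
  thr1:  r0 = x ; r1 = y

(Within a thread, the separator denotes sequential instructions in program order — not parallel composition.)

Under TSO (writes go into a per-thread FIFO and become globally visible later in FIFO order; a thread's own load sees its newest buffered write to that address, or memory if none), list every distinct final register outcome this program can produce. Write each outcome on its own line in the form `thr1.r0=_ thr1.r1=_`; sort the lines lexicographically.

outcome vector order: (thr1.r0,thr1.r1)
|TSO outcomes| = 3

thr1.r0=0 thr1.r1=0
thr1.r0=0 thr1.r1=1
thr1.r0=2 thr1.r1=1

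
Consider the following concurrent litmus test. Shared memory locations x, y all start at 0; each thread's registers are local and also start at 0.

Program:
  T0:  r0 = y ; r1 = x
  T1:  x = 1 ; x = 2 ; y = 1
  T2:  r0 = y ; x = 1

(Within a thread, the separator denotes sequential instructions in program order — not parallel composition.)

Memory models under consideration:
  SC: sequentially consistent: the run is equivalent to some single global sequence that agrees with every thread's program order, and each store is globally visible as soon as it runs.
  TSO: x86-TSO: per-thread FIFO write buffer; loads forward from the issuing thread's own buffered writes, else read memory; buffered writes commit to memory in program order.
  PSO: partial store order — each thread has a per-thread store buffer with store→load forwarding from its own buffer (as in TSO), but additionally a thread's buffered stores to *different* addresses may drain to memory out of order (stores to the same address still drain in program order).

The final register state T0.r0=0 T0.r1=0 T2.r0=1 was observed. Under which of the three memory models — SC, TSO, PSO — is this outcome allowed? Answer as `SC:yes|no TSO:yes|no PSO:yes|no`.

outcome vector order: (T0.r0,T0.r1,T2.r0)
SC (10): (0,0,0), (0,0,1), (0,1,0), (0,1,1), (0,2,0), (0,2,1), (1,1,0), (1,1,1), (1,2,0), (1,2,1)
TSO (10): (0,0,0), (0,0,1), (0,1,0), (0,1,1), (0,2,0), (0,2,1), (1,1,0), (1,1,1), (1,2,0), (1,2,1)
PSO (12): (0,0,0), (0,0,1), (0,1,0), (0,1,1), (0,2,0), (0,2,1), (1,0,0), (1,0,1), (1,1,0), (1,1,1), (1,2,0), (1,2,1)
target (0,0,1) ∈ {SC,TSO,PSO}

SC:yes TSO:yes PSO:yes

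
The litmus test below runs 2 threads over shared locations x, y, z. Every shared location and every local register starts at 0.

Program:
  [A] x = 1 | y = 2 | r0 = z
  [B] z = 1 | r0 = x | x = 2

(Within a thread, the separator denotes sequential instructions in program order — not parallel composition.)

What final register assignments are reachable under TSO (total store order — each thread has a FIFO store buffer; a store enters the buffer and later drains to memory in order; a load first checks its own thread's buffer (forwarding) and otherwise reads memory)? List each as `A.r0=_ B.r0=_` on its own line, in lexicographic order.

outcome vector order: (A.r0,B.r0)
|TSO outcomes| = 4

A.r0=0 B.r0=0
A.r0=0 B.r0=1
A.r0=1 B.r0=0
A.r0=1 B.r0=1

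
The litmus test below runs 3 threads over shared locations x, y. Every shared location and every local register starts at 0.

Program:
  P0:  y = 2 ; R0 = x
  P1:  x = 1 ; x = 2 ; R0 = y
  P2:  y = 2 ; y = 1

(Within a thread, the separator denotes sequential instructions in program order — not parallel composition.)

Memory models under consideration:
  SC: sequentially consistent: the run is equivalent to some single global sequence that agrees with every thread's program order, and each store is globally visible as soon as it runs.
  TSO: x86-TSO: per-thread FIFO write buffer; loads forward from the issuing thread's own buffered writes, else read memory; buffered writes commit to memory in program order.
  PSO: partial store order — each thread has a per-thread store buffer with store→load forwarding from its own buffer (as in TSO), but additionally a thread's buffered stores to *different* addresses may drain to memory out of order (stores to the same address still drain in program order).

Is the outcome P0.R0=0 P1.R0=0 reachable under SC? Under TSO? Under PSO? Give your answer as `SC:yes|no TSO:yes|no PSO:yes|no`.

SC:no TSO:yes PSO:yes

outcome vector order: (P0.R0,P1.R0)
SC: 7 outcomes — {(0,1); (0,2); (1,1); (1,2); (2,0); (2,1); (2,2)}
TSO: 9 outcomes — {(0,0); (0,1); (0,2); (1,0); (1,1); (1,2); (2,0); (2,1); (2,2)}
PSO: 9 outcomes — {(0,0); (0,1); (0,2); (1,0); (1,1); (1,2); (2,0); (2,1); (2,2)}
target (0,0) ∈ {TSO,PSO}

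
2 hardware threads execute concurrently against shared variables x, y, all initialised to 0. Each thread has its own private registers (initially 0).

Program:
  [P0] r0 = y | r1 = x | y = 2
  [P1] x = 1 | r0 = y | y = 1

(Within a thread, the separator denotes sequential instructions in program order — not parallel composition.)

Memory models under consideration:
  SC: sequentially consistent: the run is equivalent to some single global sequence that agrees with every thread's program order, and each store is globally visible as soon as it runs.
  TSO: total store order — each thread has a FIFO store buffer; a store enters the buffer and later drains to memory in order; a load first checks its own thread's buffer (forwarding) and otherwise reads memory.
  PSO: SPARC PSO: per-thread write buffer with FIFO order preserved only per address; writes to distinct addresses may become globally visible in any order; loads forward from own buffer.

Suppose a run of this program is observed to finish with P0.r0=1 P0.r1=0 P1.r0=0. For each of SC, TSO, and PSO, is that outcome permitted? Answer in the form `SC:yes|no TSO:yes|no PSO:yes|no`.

SC:no TSO:no PSO:yes

outcome vector order: (P0.r0,P0.r1,P1.r0)
under SC → 0/0/0, 0/0/2, 0/1/0, 0/1/2, 1/1/0
under TSO → 0/0/0, 0/0/2, 0/1/0, 0/1/2, 1/1/0
under PSO → 0/0/0, 0/0/2, 0/1/0, 0/1/2, 1/0/0, 1/1/0
target 1/0/0 ∈ {PSO}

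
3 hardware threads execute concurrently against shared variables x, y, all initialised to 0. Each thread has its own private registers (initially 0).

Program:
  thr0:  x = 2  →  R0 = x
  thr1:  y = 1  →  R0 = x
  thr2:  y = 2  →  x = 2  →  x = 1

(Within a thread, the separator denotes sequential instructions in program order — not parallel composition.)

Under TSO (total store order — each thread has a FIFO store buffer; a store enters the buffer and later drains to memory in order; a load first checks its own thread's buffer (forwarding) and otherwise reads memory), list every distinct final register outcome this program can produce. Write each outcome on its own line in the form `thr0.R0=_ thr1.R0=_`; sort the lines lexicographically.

thr0.R0=1 thr1.R0=0
thr0.R0=1 thr1.R0=1
thr0.R0=1 thr1.R0=2
thr0.R0=2 thr1.R0=0
thr0.R0=2 thr1.R0=1
thr0.R0=2 thr1.R0=2

outcome vector order: (thr0.R0,thr1.R0)
|TSO outcomes| = 6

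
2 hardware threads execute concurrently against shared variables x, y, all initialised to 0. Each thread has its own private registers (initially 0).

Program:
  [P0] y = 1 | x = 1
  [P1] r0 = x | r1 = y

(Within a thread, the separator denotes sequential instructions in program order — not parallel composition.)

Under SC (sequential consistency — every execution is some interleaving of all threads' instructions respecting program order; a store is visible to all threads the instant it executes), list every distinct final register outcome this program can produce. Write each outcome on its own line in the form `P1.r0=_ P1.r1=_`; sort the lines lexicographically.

P1.r0=0 P1.r1=0
P1.r0=0 P1.r1=1
P1.r0=1 P1.r1=1

outcome vector order: (P1.r0,P1.r1)
|SC outcomes| = 3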